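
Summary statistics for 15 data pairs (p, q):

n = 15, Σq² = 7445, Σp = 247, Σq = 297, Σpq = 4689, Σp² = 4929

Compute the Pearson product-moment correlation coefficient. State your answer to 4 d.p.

r = (nΣpq − ΣpΣq) / √[(nΣp² − (Σp)²)(nΣq² − (Σq)²)]
Numerator: 15×4689 − 247×297 = -3024
Denominator: √[(73935 − 61009)(111675 − 88209)] = √[12926 × 23466] = 17416.1280
r = -3024 / 17416.1280 ≈ -0.1736

-0.1736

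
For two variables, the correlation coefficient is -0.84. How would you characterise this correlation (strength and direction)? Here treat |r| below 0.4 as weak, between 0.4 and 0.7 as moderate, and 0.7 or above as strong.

strong negative

r = -0.84 < 0 so the relationship is negative.
|r| = 0.84, which falls in the strong range.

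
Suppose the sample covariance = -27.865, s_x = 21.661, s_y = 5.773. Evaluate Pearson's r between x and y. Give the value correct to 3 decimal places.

r = Cov(x,y) / (s_x · s_y) = -27.865 / (21.661 × 5.773)
  = -27.865 / 125.0490 ≈ -0.223

-0.223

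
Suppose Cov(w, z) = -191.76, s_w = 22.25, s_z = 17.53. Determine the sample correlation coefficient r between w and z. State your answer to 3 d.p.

-0.492

r = Cov(w,z) / (s_w · s_z) = -191.76 / (22.25 × 17.53)
  = -191.76 / 390.0425 ≈ -0.492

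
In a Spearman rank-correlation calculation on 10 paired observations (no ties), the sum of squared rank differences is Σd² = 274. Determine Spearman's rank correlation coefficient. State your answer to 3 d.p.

-0.661

ρ = 1 − 6Σd² / [n(n²−1)] = 1 − 6×274 / (10×99)
  = 1 − 1644/990 = 1 − 1.6606 ≈ -0.661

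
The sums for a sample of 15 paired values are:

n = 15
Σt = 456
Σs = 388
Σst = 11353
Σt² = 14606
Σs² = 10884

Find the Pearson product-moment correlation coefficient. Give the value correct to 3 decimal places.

r = (nΣst − ΣsΣt) / √[(nΣs² − (Σs)²)(nΣt² − (Σt)²)]
Numerator: 15×11353 − 388×456 = -6633
Denominator: √[(163260 − 150544)(219090 − 207936)] = √[12716 × 11154] = 11909.4191
r = -6633 / 11909.4191 ≈ -0.557

-0.557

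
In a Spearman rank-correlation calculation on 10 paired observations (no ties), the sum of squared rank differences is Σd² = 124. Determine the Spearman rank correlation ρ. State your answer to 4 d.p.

ρ = 1 − 6Σd² / [n(n²−1)] = 1 − 6×124 / (10×99)
  = 1 − 744/990 = 1 − 0.75152 ≈ 0.2485

0.2485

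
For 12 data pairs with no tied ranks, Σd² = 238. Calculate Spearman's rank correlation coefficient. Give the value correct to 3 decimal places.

ρ = 1 − 6Σd² / [n(n²−1)] = 1 − 6×238 / (12×143)
  = 1 − 1428/1716 = 1 − 0.8322 ≈ 0.168

0.168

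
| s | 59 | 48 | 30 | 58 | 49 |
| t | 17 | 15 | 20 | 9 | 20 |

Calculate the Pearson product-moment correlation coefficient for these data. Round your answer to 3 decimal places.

-0.603

n = 5, Σs = 244, Σt = 81, Σs² = 12450, Σt² = 1395, Σst = 3825
nΣst − ΣsΣt = 19125 − 19764 = -639
nΣs² − (Σs)² = 62250 − 59536 = 2714; nΣt² − (Σt)² = 6975 − 6561 = 414
r = -639 / √(2714 × 414) = -639 / 1059.9981 ≈ -0.603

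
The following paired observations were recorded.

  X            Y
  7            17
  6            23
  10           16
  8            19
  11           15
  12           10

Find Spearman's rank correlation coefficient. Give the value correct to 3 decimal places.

Rank X: 2, 1, 4, 3, 5, 6
Rank Y: 4, 6, 3, 5, 2, 1
d = rank(X) − rank(Y): -2, -5, 1, -2, 3, 5; Σd² = 68
ρ = 1 − 6Σd² / [n(n²−1)] = 1 − 6×68 / (6×35) = 1 − 408/210 ≈ -0.943

-0.943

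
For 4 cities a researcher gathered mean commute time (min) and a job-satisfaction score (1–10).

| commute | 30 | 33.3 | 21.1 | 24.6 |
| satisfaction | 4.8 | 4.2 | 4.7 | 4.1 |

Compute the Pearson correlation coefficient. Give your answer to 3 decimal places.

-0.202

n = 4, Σx = 109, Σy = 17.8, Σx² = 3059.26, Σy² = 79.58, Σxy = 483.89
nΣxy − ΣxΣy = 1935.56 − 1940.2 = -4.64
nΣx² − (Σx)² = 12237.04 − 11881 = 356.04; nΣy² − (Σy)² = 318.32 − 316.84 = 1.48
r = -4.64 / √(356.04 × 1.48) = -4.64 / 22.9552 ≈ -0.202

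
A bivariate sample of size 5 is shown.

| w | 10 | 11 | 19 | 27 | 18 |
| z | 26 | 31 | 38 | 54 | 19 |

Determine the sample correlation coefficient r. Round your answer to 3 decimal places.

n = 5, Σw = 85, Σz = 168, Σw² = 1635, Σz² = 6358, Σwz = 3123
nΣwz − ΣwΣz = 15615 − 14280 = 1335
nΣw² − (Σw)² = 8175 − 7225 = 950; nΣz² − (Σz)² = 31790 − 28224 = 3566
r = 1335 / √(950 × 3566) = 1335 / 1840.5706 ≈ 0.725

0.725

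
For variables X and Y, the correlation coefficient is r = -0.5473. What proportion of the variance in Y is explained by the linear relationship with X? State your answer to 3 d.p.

r² = (-0.5473)² = 0.300

0.300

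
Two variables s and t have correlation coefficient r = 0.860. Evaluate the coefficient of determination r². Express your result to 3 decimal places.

r² = (0.860)² = 0.740

0.740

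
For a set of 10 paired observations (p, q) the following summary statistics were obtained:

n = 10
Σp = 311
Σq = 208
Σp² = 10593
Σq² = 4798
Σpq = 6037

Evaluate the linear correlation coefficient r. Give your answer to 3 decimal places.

r = (nΣpq − ΣpΣq) / √[(nΣp² − (Σp)²)(nΣq² − (Σq)²)]
Numerator: 10×6037 − 311×208 = -4318
Denominator: √[(105930 − 96721)(47980 − 43264)] = √[9209 × 4716] = 6590.1171
r = -4318 / 6590.1171 ≈ -0.655

-0.655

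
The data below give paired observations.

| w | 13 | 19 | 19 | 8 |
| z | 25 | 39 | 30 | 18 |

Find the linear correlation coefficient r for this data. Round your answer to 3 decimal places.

0.909

n = 4, Σw = 59, Σz = 112, Σw² = 955, Σz² = 3370, Σwz = 1780
nΣwz − ΣwΣz = 7120 − 6608 = 512
nΣw² − (Σw)² = 3820 − 3481 = 339; nΣz² − (Σz)² = 13480 − 12544 = 936
r = 512 / √(339 × 936) = 512 / 563.2974 ≈ 0.909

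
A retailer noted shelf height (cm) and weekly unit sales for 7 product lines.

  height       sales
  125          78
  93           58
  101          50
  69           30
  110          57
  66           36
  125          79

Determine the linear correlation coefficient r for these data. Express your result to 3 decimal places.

n = 7, Σx = 689, Σy = 388, Σx² = 71317, Σy² = 23634, Σxy = 40785
nΣxy − ΣxΣy = 285495 − 267332 = 18163
nΣx² − (Σx)² = 499219 − 474721 = 24498; nΣy² − (Σy)² = 165438 − 150544 = 14894
r = 18163 / √(24498 × 14894) = 18163 / 19101.6547 ≈ 0.951

0.951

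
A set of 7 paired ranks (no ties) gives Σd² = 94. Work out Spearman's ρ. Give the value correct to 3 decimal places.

ρ = 1 − 6Σd² / [n(n²−1)] = 1 − 6×94 / (7×48)
  = 1 − 564/336 = 1 − 1.6786 ≈ -0.679

-0.679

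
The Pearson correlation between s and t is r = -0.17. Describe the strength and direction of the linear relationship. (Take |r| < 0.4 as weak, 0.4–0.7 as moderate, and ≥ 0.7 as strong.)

r = -0.17 < 0 so the relationship is negative.
|r| = 0.17, which falls in the weak range.

weak negative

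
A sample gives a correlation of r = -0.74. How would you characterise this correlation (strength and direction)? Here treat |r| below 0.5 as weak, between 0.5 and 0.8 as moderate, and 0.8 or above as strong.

r = -0.74 < 0 so the relationship is negative.
|r| = 0.74, which falls in the moderate range.

moderate negative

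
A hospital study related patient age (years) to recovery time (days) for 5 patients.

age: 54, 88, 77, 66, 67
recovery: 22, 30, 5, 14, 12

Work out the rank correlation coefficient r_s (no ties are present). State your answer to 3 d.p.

Rank age: 1, 5, 4, 2, 3
Rank recovery: 4, 5, 1, 3, 2
d = rank(age) − rank(recovery): -3, 0, 3, -1, 1; Σd² = 20
ρ = 1 − 6Σd² / [n(n²−1)] = 1 − 6×20 / (5×24) = 1 − 120/120 ≈ 0.000

0.000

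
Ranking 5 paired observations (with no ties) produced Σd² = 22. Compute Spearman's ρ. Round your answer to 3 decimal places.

-0.100

ρ = 1 − 6Σd² / [n(n²−1)] = 1 − 6×22 / (5×24)
  = 1 − 132/120 = 1 − 1.1000 ≈ -0.100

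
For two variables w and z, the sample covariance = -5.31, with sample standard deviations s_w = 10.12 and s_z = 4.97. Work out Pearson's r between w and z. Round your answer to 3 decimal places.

r = Cov(w,z) / (s_w · s_z) = -5.31 / (10.12 × 4.97)
  = -5.31 / 50.2964 ≈ -0.106

-0.106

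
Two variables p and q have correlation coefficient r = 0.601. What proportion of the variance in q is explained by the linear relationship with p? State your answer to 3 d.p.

r² = (0.601)² = 0.361

0.361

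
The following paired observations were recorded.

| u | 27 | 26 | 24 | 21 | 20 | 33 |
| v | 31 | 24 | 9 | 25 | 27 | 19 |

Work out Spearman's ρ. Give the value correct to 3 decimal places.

Rank u: 5, 4, 3, 2, 1, 6
Rank v: 6, 3, 1, 4, 5, 2
d = rank(u) − rank(v): -1, 1, 2, -2, -4, 4; Σd² = 42
ρ = 1 − 6Σd² / [n(n²−1)] = 1 − 6×42 / (6×35) = 1 − 252/210 ≈ -0.200

-0.200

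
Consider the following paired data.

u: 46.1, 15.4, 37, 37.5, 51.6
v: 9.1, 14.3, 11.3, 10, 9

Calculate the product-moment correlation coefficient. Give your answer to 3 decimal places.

n = 5, Σu = 187.6, Σv = 53.7, Σu² = 7800.18, Σv² = 595.99, Σuv = 1897.23
nΣuv − ΣuΣv = 9486.15 − 10074.12 = -587.97
nΣu² − (Σu)² = 39000.9 − 35193.76 = 3807.14; nΣv² − (Σv)² = 2979.95 − 2883.69 = 96.26
r = -587.97 / √(3807.14 × 96.26) = -587.97 / 605.3720 ≈ -0.971

-0.971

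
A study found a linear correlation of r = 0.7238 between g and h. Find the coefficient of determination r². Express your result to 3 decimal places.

r² = (0.7238)² = 0.524

0.524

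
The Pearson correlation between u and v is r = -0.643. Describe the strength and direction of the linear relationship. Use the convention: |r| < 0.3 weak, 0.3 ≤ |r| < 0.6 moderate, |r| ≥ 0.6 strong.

r = -0.643 < 0 so the relationship is negative.
|r| = 0.643, which falls in the strong range.

strong negative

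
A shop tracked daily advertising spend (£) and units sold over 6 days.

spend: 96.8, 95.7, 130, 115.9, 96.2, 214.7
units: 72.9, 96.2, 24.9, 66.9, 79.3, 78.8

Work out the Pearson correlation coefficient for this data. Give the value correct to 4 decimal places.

n = 6, Σx = 749.3, Σy = 419, Σx² = 104212.07, Σy² = 32162.4, Σxy = 51800.79
nΣxy − ΣxΣy = 310804.74 − 313956.7 = -3151.96
nΣx² − (Σx)² = 625272.42 − 561450.49 = 63821.93; nΣy² − (Σy)² = 192974.4 − 175561 = 17413.4
r = -3151.96 / √(63821.93 × 17413.4) = -3151.96 / 33337.0184 ≈ -0.0945

-0.0945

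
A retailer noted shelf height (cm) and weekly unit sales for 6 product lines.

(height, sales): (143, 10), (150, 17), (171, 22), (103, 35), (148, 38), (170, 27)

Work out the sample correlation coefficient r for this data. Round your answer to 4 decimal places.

n = 6, Σx = 885, Σy = 149, Σx² = 133603, Σy² = 4271, Σxy = 21561
nΣxy − ΣxΣy = 129366 − 131865 = -2499
nΣx² − (Σx)² = 801618 − 783225 = 18393; nΣy² − (Σy)² = 25626 − 22201 = 3425
r = -2499 / √(18393 × 3425) = -2499 / 7937.0035 ≈ -0.3149

-0.3149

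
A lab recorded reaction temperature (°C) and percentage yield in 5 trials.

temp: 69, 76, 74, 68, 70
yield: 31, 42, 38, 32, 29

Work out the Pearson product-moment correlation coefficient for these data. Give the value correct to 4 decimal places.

0.9170

n = 5, Σx = 357, Σy = 172, Σx² = 25537, Σy² = 6034, Σxy = 12349
nΣxy − ΣxΣy = 61745 − 61404 = 341
nΣx² − (Σx)² = 127685 − 127449 = 236; nΣy² − (Σy)² = 30170 − 29584 = 586
r = 341 / √(236 × 586) = 341 / 371.8817 ≈ 0.9170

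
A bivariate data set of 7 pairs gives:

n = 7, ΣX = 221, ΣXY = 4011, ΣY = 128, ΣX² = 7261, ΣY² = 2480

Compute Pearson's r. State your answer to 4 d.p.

-0.1516

r = (nΣXY − ΣXΣY) / √[(nΣX² − (ΣX)²)(nΣY² − (ΣY)²)]
Numerator: 7×4011 − 221×128 = -211
Denominator: √[(50827 − 48841)(17360 − 16384)] = √[1986 × 976] = 1392.2414
r = -211 / 1392.2414 ≈ -0.1516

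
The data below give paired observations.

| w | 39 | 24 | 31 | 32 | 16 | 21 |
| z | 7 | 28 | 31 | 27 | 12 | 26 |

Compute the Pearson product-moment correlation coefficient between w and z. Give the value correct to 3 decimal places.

n = 6, Σw = 163, Σz = 131, Σw² = 4779, Σz² = 3343, Σwz = 3508
nΣwz − ΣwΣz = 21048 − 21353 = -305
nΣw² − (Σw)² = 28674 − 26569 = 2105; nΣz² − (Σz)² = 20058 − 17161 = 2897
r = -305 / √(2105 × 2897) = -305 / 2469.4503 ≈ -0.124

-0.124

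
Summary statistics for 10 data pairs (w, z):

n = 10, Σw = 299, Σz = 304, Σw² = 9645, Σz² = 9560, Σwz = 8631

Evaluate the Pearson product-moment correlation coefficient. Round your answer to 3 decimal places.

-0.968

r = (nΣwz − ΣwΣz) / √[(nΣw² − (Σw)²)(nΣz² − (Σz)²)]
Numerator: 10×8631 − 299×304 = -4586
Denominator: √[(96450 − 89401)(95600 − 92416)] = √[7049 × 3184] = 4737.5116
r = -4586 / 4737.5116 ≈ -0.968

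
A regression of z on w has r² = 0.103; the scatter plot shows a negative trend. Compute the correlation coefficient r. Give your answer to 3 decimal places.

-0.321

|r| = √0.103 = 0.321
The association is negative, so r = −0.321.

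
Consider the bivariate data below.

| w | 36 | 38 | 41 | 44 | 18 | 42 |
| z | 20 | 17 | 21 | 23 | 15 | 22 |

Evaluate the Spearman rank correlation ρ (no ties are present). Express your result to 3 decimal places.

Rank w: 2, 3, 4, 6, 1, 5
Rank z: 3, 2, 4, 6, 1, 5
d = rank(w) − rank(z): -1, 1, 0, 0, 0, 0; Σd² = 2
ρ = 1 − 6Σd² / [n(n²−1)] = 1 − 6×2 / (6×35) = 1 − 12/210 ≈ 0.943

0.943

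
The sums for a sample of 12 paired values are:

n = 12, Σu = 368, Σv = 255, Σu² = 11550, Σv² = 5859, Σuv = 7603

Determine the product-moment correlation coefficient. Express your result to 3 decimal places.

-0.636

r = (nΣuv − ΣuΣv) / √[(nΣu² − (Σu)²)(nΣv² − (Σv)²)]
Numerator: 12×7603 − 368×255 = -2604
Denominator: √[(138600 − 135424)(70308 − 65025)] = √[3176 × 5283] = 4096.1943
r = -2604 / 4096.1943 ≈ -0.636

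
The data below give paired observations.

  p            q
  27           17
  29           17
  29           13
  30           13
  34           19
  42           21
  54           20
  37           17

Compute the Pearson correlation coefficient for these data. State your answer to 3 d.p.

0.677

n = 8, Σp = 282, Σq = 137, Σp² = 10516, Σq² = 2407, Σpq = 4956
nΣpq − ΣpΣq = 39648 − 38634 = 1014
nΣp² − (Σp)² = 84128 − 79524 = 4604; nΣq² − (Σq)² = 19256 − 18769 = 487
r = 1014 / √(4604 × 487) = 1014 / 1497.3804 ≈ 0.677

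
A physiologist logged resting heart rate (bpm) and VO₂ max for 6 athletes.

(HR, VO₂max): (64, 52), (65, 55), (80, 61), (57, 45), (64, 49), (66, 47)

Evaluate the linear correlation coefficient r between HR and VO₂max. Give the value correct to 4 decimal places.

n = 6, Σx = 396, Σy = 309, Σx² = 26422, Σy² = 16085, Σxy = 20586
nΣxy − ΣxΣy = 123516 − 122364 = 1152
nΣx² − (Σx)² = 158532 − 156816 = 1716; nΣy² − (Σy)² = 96510 − 95481 = 1029
r = 1152 / √(1716 × 1029) = 1152 / 1328.8205 ≈ 0.8669

0.8669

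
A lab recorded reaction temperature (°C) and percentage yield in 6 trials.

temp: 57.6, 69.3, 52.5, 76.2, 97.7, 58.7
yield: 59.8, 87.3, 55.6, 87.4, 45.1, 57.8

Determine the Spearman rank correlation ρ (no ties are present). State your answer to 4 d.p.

Rank temp: 2, 4, 1, 5, 6, 3
Rank yield: 4, 5, 2, 6, 1, 3
d = rank(temp) − rank(yield): -2, -1, -1, -1, 5, 0; Σd² = 32
ρ = 1 − 6Σd² / [n(n²−1)] = 1 − 6×32 / (6×35) = 1 − 192/210 ≈ 0.0857

0.0857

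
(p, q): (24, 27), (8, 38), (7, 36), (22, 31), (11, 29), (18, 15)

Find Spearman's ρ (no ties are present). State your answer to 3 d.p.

Rank p: 6, 2, 1, 5, 3, 4
Rank q: 2, 6, 5, 4, 3, 1
d = rank(p) − rank(q): 4, -4, -4, 1, 0, 3; Σd² = 58
ρ = 1 − 6Σd² / [n(n²−1)] = 1 − 6×58 / (6×35) = 1 − 348/210 ≈ -0.657

-0.657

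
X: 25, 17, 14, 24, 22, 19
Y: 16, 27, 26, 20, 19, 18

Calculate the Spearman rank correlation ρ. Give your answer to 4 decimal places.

-0.7143

Rank X: 6, 2, 1, 5, 4, 3
Rank Y: 1, 6, 5, 4, 3, 2
d = rank(X) − rank(Y): 5, -4, -4, 1, 1, 1; Σd² = 60
ρ = 1 − 6Σd² / [n(n²−1)] = 1 − 6×60 / (6×35) = 1 − 360/210 ≈ -0.7143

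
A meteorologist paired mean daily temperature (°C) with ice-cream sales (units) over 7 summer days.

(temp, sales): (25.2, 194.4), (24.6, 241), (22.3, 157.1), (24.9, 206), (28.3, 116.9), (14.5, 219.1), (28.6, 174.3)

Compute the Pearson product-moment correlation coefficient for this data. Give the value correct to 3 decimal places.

n = 7, Σx = 168.4, Σy = 1308.8, Σx² = 4186.6, Σy² = 255039.68, Σxy = 30930.41
nΣxy − ΣxΣy = 216512.87 − 220401.92 = -3889.05
nΣx² − (Σx)² = 29306.2 − 28358.56 = 947.64; nΣy² − (Σy)² = 1785277.76 − 1712957.44 = 72320.32
r = -3889.05 / √(947.64 × 72320.32) = -3889.05 / 8278.5040 ≈ -0.470

-0.470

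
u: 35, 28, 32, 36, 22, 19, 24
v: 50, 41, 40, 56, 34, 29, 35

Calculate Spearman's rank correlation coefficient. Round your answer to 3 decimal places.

Rank u: 6, 4, 5, 7, 2, 1, 3
Rank v: 6, 5, 4, 7, 2, 1, 3
d = rank(u) − rank(v): 0, -1, 1, 0, 0, 0, 0; Σd² = 2
ρ = 1 − 6Σd² / [n(n²−1)] = 1 − 6×2 / (7×48) = 1 − 12/336 ≈ 0.964

0.964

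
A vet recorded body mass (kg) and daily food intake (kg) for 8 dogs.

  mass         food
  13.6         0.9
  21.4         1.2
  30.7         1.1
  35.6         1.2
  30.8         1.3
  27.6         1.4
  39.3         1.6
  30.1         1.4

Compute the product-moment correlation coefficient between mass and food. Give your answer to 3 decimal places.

n = 8, Σx = 229.1, Σy = 10.1, Σx² = 7013.67, Σy² = 13.07, Σxy = 298.11
nΣxy − ΣxΣy = 2384.88 − 2313.91 = 70.97
nΣx² − (Σx)² = 56109.36 − 52486.81 = 3622.55; nΣy² − (Σy)² = 104.56 − 102.01 = 2.55
r = 70.97 / √(3622.55 × 2.55) = 70.97 / 96.1119 ≈ 0.738

0.738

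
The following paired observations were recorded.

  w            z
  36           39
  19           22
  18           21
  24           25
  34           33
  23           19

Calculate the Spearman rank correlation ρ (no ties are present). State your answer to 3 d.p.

Rank w: 6, 2, 1, 4, 5, 3
Rank z: 6, 3, 2, 4, 5, 1
d = rank(w) − rank(z): 0, -1, -1, 0, 0, 2; Σd² = 6
ρ = 1 − 6Σd² / [n(n²−1)] = 1 − 6×6 / (6×35) = 1 − 36/210 ≈ 0.829

0.829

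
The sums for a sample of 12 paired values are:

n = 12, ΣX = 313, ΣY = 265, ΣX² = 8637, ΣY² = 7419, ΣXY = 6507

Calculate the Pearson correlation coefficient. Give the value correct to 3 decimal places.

r = (nΣXY − ΣXΣY) / √[(nΣX² − (ΣX)²)(nΣY² − (ΣY)²)]
Numerator: 12×6507 − 313×265 = -4861
Denominator: √[(103644 − 97969)(89028 − 70225)] = √[5675 × 18803] = 10329.9092
r = -4861 / 10329.9092 ≈ -0.471

-0.471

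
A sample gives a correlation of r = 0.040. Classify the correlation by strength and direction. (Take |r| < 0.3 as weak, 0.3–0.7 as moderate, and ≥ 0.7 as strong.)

weak positive

r = 0.040 > 0 so the relationship is positive.
|r| = 0.040, which falls in the weak range.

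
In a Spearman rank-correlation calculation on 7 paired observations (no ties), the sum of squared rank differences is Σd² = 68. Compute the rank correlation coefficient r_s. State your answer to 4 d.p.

ρ = 1 − 6Σd² / [n(n²−1)] = 1 − 6×68 / (7×48)
  = 1 − 408/336 = 1 − 1.21429 ≈ -0.2143

-0.2143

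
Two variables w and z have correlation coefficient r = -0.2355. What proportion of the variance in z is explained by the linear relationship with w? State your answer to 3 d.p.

r² = (-0.2355)² = 0.055

0.055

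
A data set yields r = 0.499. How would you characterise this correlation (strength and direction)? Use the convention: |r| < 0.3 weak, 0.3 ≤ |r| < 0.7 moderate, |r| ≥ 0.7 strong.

r = 0.499 > 0 so the relationship is positive.
|r| = 0.499, which falls in the moderate range.

moderate positive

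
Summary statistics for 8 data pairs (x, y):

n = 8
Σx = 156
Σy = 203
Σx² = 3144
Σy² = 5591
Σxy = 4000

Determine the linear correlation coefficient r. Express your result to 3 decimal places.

0.196

r = (nΣxy − ΣxΣy) / √[(nΣx² − (Σx)²)(nΣy² − (Σy)²)]
Numerator: 8×4000 − 156×203 = 332
Denominator: √[(25152 − 24336)(44728 − 41209)] = √[816 × 3519] = 1694.5513
r = 332 / 1694.5513 ≈ 0.196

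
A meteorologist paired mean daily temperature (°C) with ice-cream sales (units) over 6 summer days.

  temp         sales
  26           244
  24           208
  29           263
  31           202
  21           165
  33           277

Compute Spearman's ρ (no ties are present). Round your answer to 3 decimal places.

Rank temp: 3, 2, 4, 5, 1, 6
Rank sales: 4, 3, 5, 2, 1, 6
d = rank(temp) − rank(sales): -1, -1, -1, 3, 0, 0; Σd² = 12
ρ = 1 − 6Σd² / [n(n²−1)] = 1 − 6×12 / (6×35) = 1 − 72/210 ≈ 0.657

0.657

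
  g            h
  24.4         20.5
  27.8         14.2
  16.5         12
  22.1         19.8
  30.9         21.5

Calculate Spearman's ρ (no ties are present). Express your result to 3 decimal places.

0.700

Rank g: 3, 4, 1, 2, 5
Rank h: 4, 2, 1, 3, 5
d = rank(g) − rank(h): -1, 2, 0, -1, 0; Σd² = 6
ρ = 1 − 6Σd² / [n(n²−1)] = 1 − 6×6 / (5×24) = 1 − 36/120 ≈ 0.700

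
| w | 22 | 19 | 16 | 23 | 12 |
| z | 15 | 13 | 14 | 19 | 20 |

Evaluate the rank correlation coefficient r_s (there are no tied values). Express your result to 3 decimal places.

-0.100

Rank w: 4, 3, 2, 5, 1
Rank z: 3, 1, 2, 4, 5
d = rank(w) − rank(z): 1, 2, 0, 1, -4; Σd² = 22
ρ = 1 − 6Σd² / [n(n²−1)] = 1 − 6×22 / (5×24) = 1 − 132/120 ≈ -0.100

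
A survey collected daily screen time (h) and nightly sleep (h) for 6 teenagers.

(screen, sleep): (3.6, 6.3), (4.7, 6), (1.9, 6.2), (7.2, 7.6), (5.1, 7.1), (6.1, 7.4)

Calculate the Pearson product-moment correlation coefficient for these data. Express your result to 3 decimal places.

n = 6, Σx = 28.6, Σy = 40.6, Σx² = 153.72, Σy² = 277.06, Σxy = 198.73
nΣxy − ΣxΣy = 1192.38 − 1161.16 = 31.22
nΣx² − (Σx)² = 922.32 − 817.96 = 104.36; nΣy² − (Σy)² = 1662.36 − 1648.36 = 14
r = 31.22 / √(104.36 × 14) = 31.22 / 38.2236 ≈ 0.817

0.817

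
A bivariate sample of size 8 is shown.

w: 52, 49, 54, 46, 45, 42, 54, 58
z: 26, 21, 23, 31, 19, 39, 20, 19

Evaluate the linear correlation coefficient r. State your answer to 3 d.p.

n = 8, Σw = 400, Σz = 198, Σw² = 20206, Σz² = 5250, Σwz = 9724
nΣwz − ΣwΣz = 77792 − 79200 = -1408
nΣw² − (Σw)² = 161648 − 160000 = 1648; nΣz² − (Σz)² = 42000 − 39204 = 2796
r = -1408 / √(1648 × 2796) = -1408 / 2146.5805 ≈ -0.656

-0.656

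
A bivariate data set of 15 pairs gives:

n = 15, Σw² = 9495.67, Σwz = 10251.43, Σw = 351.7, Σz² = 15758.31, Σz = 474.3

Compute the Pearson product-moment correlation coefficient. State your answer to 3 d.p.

r = (nΣwz − ΣwΣz) / √[(nΣw² − (Σw)²)(nΣz² − (Σz)²)]
Numerator: 15×10251.43 − 351.7×474.3 = -13039.86
Denominator: √[(142435.05 − 123692.89)(236374.65 − 224960.49)] = √[18742.16 × 11414.16] = 14626.2098
r = -13039.86 / 14626.2098 ≈ -0.892

-0.892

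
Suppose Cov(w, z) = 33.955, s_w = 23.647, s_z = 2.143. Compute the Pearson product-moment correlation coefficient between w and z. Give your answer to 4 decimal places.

r = Cov(w,z) / (s_w · s_z) = 33.955 / (23.647 × 2.143)
  = 33.955 / 50.6755 ≈ 0.6700

0.6700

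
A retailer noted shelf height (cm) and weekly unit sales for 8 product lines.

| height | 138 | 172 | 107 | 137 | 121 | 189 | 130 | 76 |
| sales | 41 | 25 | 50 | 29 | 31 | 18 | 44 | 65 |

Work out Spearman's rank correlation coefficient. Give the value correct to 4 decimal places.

-0.8810

Rank height: 6, 7, 2, 5, 3, 8, 4, 1
Rank sales: 5, 2, 7, 3, 4, 1, 6, 8
d = rank(height) − rank(sales): 1, 5, -5, 2, -1, 7, -2, -7; Σd² = 158
ρ = 1 − 6Σd² / [n(n²−1)] = 1 − 6×158 / (8×63) = 1 − 948/504 ≈ -0.8810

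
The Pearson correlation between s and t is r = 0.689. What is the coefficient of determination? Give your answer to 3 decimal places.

0.475

r² = (0.689)² = 0.475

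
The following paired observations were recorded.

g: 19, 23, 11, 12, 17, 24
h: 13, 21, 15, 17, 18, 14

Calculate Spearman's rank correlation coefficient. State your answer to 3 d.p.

-0.086

Rank g: 4, 5, 1, 2, 3, 6
Rank h: 1, 6, 3, 4, 5, 2
d = rank(g) − rank(h): 3, -1, -2, -2, -2, 4; Σd² = 38
ρ = 1 − 6Σd² / [n(n²−1)] = 1 − 6×38 / (6×35) = 1 − 228/210 ≈ -0.086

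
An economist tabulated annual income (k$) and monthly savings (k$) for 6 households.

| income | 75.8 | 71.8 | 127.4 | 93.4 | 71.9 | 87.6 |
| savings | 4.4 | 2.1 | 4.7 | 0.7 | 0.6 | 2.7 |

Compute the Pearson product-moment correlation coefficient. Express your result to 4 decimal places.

0.4859

n = 6, Σx = 527.9, Σy = 15.2, Σx² = 48698.57, Σy² = 54, Σxy = 1428.12
nΣxy − ΣxΣy = 8568.72 − 8024.08 = 544.64
nΣx² − (Σx)² = 292191.42 − 278678.41 = 13513.01; nΣy² − (Σy)² = 324 − 231.04 = 92.96
r = 544.64 / √(13513.01 × 92.96) = 544.64 / 1120.7896 ≈ 0.4859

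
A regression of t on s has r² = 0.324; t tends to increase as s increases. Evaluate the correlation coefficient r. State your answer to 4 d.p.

|r| = √0.324 = 0.5692
The association is positive, so r = 0.5692.

0.5692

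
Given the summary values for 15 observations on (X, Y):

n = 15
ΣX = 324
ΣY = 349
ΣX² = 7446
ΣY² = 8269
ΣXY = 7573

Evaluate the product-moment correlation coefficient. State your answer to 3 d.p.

r = (nΣXY − ΣXΣY) / √[(nΣX² − (ΣX)²)(nΣY² − (ΣY)²)]
Numerator: 15×7573 − 324×349 = 519
Denominator: √[(111690 − 104976)(124035 − 121801)] = √[6714 × 2234] = 3872.8641
r = 519 / 3872.8641 ≈ 0.134

0.134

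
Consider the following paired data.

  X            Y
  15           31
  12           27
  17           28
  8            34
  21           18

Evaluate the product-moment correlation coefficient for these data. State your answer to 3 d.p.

-0.840

n = 5, ΣX = 73, ΣY = 138, ΣX² = 1163, ΣY² = 3954, ΣXY = 1915
nΣXY − ΣXΣY = 9575 − 10074 = -499
nΣX² − (ΣX)² = 5815 − 5329 = 486; nΣY² − (ΣY)² = 19770 − 19044 = 726
r = -499 / √(486 × 726) = -499 / 594.0000 ≈ -0.840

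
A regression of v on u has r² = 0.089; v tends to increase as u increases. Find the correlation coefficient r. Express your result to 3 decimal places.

|r| = √0.089 = 0.298
The association is positive, so r = 0.298.

0.298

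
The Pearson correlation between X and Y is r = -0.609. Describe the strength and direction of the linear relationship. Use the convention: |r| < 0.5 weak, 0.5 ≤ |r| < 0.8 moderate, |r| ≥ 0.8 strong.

moderate negative

r = -0.609 < 0 so the relationship is negative.
|r| = 0.609, which falls in the moderate range.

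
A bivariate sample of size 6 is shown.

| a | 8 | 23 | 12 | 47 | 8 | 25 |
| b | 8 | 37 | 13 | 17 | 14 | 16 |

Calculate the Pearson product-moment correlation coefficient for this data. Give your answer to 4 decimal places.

n = 6, Σa = 123, Σb = 105, Σa² = 3635, Σb² = 2343, Σab = 2382
nΣab − ΣaΣb = 14292 − 12915 = 1377
nΣa² − (Σa)² = 21810 − 15129 = 6681; nΣb² − (Σb)² = 14058 − 11025 = 3033
r = 1377 / √(6681 × 3033) = 1377 / 4501.4968 ≈ 0.3059

0.3059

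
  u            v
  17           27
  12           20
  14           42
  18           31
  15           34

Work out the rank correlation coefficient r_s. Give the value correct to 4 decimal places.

0.1000

Rank u: 4, 1, 2, 5, 3
Rank v: 2, 1, 5, 3, 4
d = rank(u) − rank(v): 2, 0, -3, 2, -1; Σd² = 18
ρ = 1 − 6Σd² / [n(n²−1)] = 1 − 6×18 / (5×24) = 1 − 108/120 ≈ 0.1000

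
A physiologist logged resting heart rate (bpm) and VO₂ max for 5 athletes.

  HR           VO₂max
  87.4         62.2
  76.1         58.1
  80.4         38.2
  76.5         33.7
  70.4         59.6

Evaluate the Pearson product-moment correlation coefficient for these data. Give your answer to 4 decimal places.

n = 5, Σx = 390.8, Σy = 251.8, Σx² = 30702.54, Σy² = 13391.54, Σxy = 19702.86
nΣxy − ΣxΣy = 98514.3 − 98403.44 = 110.86
nΣx² − (Σx)² = 153512.7 − 152724.64 = 788.06; nΣy² − (Σy)² = 66957.7 − 63403.24 = 3554.46
r = 110.86 / √(788.06 × 3554.46) = 110.86 / 1673.6570 ≈ 0.0662

0.0662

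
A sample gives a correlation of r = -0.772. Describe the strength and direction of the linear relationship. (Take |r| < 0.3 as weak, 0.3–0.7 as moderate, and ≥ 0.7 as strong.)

strong negative

r = -0.772 < 0 so the relationship is negative.
|r| = 0.772, which falls in the strong range.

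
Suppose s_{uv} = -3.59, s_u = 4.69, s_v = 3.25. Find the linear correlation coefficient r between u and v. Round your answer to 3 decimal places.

-0.236

r = Cov(u,v) / (s_u · s_v) = -3.59 / (4.69 × 3.25)
  = -3.59 / 15.2425 ≈ -0.236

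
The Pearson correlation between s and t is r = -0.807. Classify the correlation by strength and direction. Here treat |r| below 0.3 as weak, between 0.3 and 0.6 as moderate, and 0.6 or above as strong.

strong negative

r = -0.807 < 0 so the relationship is negative.
|r| = 0.807, which falls in the strong range.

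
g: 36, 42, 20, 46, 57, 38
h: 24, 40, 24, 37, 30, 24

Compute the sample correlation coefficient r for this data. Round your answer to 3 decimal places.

n = 6, Σg = 239, Σh = 179, Σg² = 10269, Σh² = 5597, Σgh = 7348
nΣgh − ΣgΣh = 44088 − 42781 = 1307
nΣg² − (Σg)² = 61614 − 57121 = 4493; nΣh² − (Σh)² = 33582 − 32041 = 1541
r = 1307 / √(4493 × 1541) = 1307 / 2631.2949 ≈ 0.497

0.497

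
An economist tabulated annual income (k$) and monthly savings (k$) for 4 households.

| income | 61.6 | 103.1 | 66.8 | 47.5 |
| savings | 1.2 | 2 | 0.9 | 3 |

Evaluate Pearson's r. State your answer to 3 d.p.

n = 4, Σx = 279, Σy = 7.1, Σx² = 21142.66, Σy² = 15.25, Σxy = 482.74
nΣxy − ΣxΣy = 1930.96 − 1980.9 = -49.94
nΣx² − (Σx)² = 84570.64 − 77841 = 6729.64; nΣy² − (Σy)² = 61 − 50.41 = 10.59
r = -49.94 / √(6729.64 × 10.59) = -49.94 / 266.9586 ≈ -0.187

-0.187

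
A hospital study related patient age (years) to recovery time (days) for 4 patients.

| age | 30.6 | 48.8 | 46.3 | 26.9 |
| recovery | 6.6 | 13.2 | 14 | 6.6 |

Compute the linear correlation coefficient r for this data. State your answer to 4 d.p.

0.9755

n = 4, Σx = 152.6, Σy = 40.4, Σx² = 6185.1, Σy² = 457.36, Σxy = 1671.86
nΣxy − ΣxΣy = 6687.44 − 6165.04 = 522.4
nΣx² − (Σx)² = 24740.4 − 23286.76 = 1453.64; nΣy² − (Σy)² = 1829.44 − 1632.16 = 197.28
r = 522.4 / √(1453.64 × 197.28) = 522.4 / 535.5129 ≈ 0.9755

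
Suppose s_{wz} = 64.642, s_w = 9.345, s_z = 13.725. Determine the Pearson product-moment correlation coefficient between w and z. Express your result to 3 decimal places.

0.504

r = Cov(w,z) / (s_w · s_z) = 64.642 / (9.345 × 13.725)
  = 64.642 / 128.2601 ≈ 0.504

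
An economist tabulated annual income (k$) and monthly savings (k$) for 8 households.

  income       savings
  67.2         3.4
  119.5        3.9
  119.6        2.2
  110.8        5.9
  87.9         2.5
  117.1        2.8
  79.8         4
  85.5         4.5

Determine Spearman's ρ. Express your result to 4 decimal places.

Rank income: 1, 7, 8, 5, 4, 6, 2, 3
Rank savings: 4, 5, 1, 8, 2, 3, 6, 7
d = rank(income) − rank(savings): -3, 2, 7, -3, 2, 3, -4, -4; Σd² = 116
ρ = 1 − 6Σd² / [n(n²−1)] = 1 − 6×116 / (8×63) = 1 − 696/504 ≈ -0.3810

-0.3810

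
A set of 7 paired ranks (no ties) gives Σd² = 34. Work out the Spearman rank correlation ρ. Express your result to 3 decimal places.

0.393

ρ = 1 − 6Σd² / [n(n²−1)] = 1 − 6×34 / (7×48)
  = 1 − 204/336 = 1 − 0.6071 ≈ 0.393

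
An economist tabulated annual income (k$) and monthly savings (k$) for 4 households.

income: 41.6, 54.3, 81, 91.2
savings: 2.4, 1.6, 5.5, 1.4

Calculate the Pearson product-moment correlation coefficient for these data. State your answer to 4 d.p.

n = 4, Σx = 268.1, Σy = 10.9, Σx² = 19557.49, Σy² = 40.53, Σxy = 759.9
nΣxy − ΣxΣy = 3039.6 − 2922.29 = 117.31
nΣx² − (Σx)² = 78229.96 − 71877.61 = 6352.35; nΣy² − (Σy)² = 162.12 − 118.81 = 43.31
r = 117.31 / √(6352.35 × 43.31) = 117.31 / 524.5191 ≈ 0.2237

0.2237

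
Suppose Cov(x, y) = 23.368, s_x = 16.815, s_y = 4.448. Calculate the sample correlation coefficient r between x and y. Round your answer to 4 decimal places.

r = Cov(x,y) / (s_x · s_y) = 23.368 / (16.815 × 4.448)
  = 23.368 / 74.7931 ≈ 0.3124

0.3124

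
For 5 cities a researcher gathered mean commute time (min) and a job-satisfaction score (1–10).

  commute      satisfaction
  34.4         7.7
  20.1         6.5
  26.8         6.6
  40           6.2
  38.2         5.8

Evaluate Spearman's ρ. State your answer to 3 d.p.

Rank commute: 3, 1, 2, 5, 4
Rank satisfaction: 5, 3, 4, 2, 1
d = rank(commute) − rank(satisfaction): -2, -2, -2, 3, 3; Σd² = 30
ρ = 1 − 6Σd² / [n(n²−1)] = 1 − 6×30 / (5×24) = 1 − 180/120 ≈ -0.500

-0.500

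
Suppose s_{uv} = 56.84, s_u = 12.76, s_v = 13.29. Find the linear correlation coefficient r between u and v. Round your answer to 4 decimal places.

0.3352

r = Cov(u,v) / (s_u · s_v) = 56.84 / (12.76 × 13.29)
  = 56.84 / 169.5804 ≈ 0.3352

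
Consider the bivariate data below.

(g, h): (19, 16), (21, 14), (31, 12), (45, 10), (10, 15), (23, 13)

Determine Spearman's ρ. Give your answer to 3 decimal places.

Rank g: 2, 3, 5, 6, 1, 4
Rank h: 6, 4, 2, 1, 5, 3
d = rank(g) − rank(h): -4, -1, 3, 5, -4, 1; Σd² = 68
ρ = 1 − 6Σd² / [n(n²−1)] = 1 − 6×68 / (6×35) = 1 − 408/210 ≈ -0.943

-0.943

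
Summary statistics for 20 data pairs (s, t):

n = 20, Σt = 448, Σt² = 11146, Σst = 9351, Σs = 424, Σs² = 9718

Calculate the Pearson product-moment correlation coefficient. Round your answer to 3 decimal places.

-0.163

r = (nΣst − ΣsΣt) / √[(nΣs² − (Σs)²)(nΣt² − (Σt)²)]
Numerator: 20×9351 − 424×448 = -2932
Denominator: √[(194360 − 179776)(222920 − 200704)] = √[14584 × 22216] = 17999.9484
r = -2932 / 17999.9484 ≈ -0.163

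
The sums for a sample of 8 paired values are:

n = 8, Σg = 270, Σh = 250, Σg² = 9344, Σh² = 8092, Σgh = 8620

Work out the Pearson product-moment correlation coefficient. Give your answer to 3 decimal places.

r = (nΣgh − ΣgΣh) / √[(nΣg² − (Σg)²)(nΣh² − (Σh)²)]
Numerator: 8×8620 − 270×250 = 1460
Denominator: √[(74752 − 72900)(64736 − 62500)] = √[1852 × 2236] = 2034.9624
r = 1460 / 2034.9624 ≈ 0.717

0.717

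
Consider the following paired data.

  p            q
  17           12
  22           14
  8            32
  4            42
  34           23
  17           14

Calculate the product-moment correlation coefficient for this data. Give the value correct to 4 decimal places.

-0.5834

n = 6, Σp = 102, Σq = 137, Σp² = 2298, Σq² = 3853, Σpq = 1956
nΣpq − ΣpΣq = 11736 − 13974 = -2238
nΣp² − (Σp)² = 13788 − 10404 = 3384; nΣq² − (Σq)² = 23118 − 18769 = 4349
r = -2238 / √(3384 × 4349) = -2238 / 3836.2763 ≈ -0.5834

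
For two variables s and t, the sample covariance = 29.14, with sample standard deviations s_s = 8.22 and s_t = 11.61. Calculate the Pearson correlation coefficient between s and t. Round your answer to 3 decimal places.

0.305

r = Cov(s,t) / (s_s · s_t) = 29.14 / (8.22 × 11.61)
  = 29.14 / 95.4342 ≈ 0.305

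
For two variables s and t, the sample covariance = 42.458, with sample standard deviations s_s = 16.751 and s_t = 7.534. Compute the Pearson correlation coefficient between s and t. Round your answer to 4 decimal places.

0.3364

r = Cov(s,t) / (s_s · s_t) = 42.458 / (16.751 × 7.534)
  = 42.458 / 126.2020 ≈ 0.3364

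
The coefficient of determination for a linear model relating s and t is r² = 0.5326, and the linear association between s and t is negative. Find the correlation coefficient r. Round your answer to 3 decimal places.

|r| = √0.5326 = 0.730
The association is negative, so r = −0.730.

-0.730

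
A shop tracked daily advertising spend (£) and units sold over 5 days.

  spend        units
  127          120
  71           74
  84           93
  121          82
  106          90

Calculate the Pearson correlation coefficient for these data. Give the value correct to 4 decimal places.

0.6256

n = 5, Σx = 509, Σy = 459, Σx² = 54103, Σy² = 43349, Σxy = 47768
nΣxy − ΣxΣy = 238840 − 233631 = 5209
nΣx² − (Σx)² = 270515 − 259081 = 11434; nΣy² − (Σy)² = 216745 − 210681 = 6064
r = 5209 / √(11434 × 6064) = 5209 / 8326.8107 ≈ 0.6256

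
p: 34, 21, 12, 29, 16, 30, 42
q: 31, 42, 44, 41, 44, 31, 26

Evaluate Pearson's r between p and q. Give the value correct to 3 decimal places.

-0.913

n = 7, Σp = 184, Σq = 259, Σp² = 5502, Σq² = 9915, Σpq = 6379
nΣpq − ΣpΣq = 44653 − 47656 = -3003
nΣp² − (Σp)² = 38514 − 33856 = 4658; nΣq² − (Σq)² = 69405 − 67081 = 2324
r = -3003 / √(4658 × 2324) = -3003 / 3290.1660 ≈ -0.913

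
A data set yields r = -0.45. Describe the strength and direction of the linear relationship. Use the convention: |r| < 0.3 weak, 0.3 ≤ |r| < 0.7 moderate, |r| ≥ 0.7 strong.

r = -0.45 < 0 so the relationship is negative.
|r| = 0.45, which falls in the moderate range.

moderate negative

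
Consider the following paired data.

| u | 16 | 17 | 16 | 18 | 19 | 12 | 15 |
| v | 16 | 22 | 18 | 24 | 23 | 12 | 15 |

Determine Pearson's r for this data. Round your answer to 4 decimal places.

n = 7, Σu = 113, Σv = 130, Σu² = 1855, Σv² = 2538, Σuv = 2156
nΣuv − ΣuΣv = 15092 − 14690 = 402
nΣu² − (Σu)² = 12985 − 12769 = 216; nΣv² − (Σv)² = 17766 − 16900 = 866
r = 402 / √(216 × 866) = 402 / 432.4997 ≈ 0.9295

0.9295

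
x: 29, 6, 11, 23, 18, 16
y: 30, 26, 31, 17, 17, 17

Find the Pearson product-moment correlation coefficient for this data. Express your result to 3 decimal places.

n = 6, Σx = 103, Σy = 138, Σx² = 2107, Σy² = 3404, Σxy = 2336
nΣxy − ΣxΣy = 14016 − 14214 = -198
nΣx² − (Σx)² = 12642 − 10609 = 2033; nΣy² − (Σy)² = 20424 − 19044 = 1380
r = -198 / √(2033 × 1380) = -198 / 1674.9746 ≈ -0.118

-0.118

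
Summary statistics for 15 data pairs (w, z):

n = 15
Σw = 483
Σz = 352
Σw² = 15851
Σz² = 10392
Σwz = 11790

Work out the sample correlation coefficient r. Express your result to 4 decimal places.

0.5712

r = (nΣwz − ΣwΣz) / √[(nΣw² − (Σw)²)(nΣz² − (Σz)²)]
Numerator: 15×11790 − 483×352 = 6834
Denominator: √[(237765 − 233289)(155880 − 123904)] = √[4476 × 31976] = 11963.4684
r = 6834 / 11963.4684 ≈ 0.5712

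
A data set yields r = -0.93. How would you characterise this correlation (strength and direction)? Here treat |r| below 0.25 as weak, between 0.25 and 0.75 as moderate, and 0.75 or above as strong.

strong negative

r = -0.93 < 0 so the relationship is negative.
|r| = 0.93, which falls in the strong range.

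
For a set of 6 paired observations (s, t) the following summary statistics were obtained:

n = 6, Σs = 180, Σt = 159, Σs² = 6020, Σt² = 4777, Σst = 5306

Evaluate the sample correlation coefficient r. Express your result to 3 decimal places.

0.907

r = (nΣst − ΣsΣt) / √[(nΣs² − (Σs)²)(nΣt² − (Σt)²)]
Numerator: 6×5306 − 180×159 = 3216
Denominator: √[(36120 − 32400)(28662 − 25281)] = √[3720 × 3381] = 3546.4517
r = 3216 / 3546.4517 ≈ 0.907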